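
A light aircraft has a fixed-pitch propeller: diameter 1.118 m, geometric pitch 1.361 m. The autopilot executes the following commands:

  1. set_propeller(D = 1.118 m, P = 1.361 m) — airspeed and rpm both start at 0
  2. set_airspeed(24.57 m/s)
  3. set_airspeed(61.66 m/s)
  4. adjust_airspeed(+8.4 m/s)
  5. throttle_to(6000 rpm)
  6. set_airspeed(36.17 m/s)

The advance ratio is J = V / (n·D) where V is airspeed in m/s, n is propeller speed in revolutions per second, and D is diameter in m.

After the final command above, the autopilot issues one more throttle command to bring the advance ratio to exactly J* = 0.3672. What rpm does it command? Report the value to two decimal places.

set_propeller: D = 1.118 m, P = 1.361 m (p = P/D = 1.217352); state ← (V=0, rpm=0)
set_airspeed(24.57): V ← 24.57 m/s
set_airspeed(61.66): V ← 61.66 m/s
adjust_airspeed(+8.4): V ← 61.66 +8.4 = 70.06 m/s
throttle_to(6000): rpm ← 6000
set_airspeed(36.17): V ← 36.17 m/s
final state: V = 36.17 m/s, rpm = 6000 → n = rpm/60 = 100.000000 rev/s
target J* = 0.3672; solve J* = V/(n·D) for n: n = V/(J*·D) = 36.17/(0.3672 × 1.118) = 88.105705 rev/s
rpm = 60·n = 5286.342325

rpm = 5286.34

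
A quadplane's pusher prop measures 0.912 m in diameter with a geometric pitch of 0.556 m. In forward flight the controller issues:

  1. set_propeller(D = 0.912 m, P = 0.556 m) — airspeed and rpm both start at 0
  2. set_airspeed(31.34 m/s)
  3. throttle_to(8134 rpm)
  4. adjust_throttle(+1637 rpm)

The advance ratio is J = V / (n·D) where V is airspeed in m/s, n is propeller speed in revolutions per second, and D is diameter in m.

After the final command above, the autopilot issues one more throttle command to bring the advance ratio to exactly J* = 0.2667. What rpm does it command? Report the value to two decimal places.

set_propeller: D = 0.912 m, P = 0.556 m (p = P/D = 0.609649); state ← (V=0, rpm=0)
set_airspeed(31.34): V ← 31.34 m/s
throttle_to(8134): rpm ← 8134
adjust_throttle(+1637): rpm ← 8134 +1637 = 9771
final state: V = 31.34 m/s, rpm = 9771 → n = rpm/60 = 162.850000 rev/s
target J* = 0.2667; solve J* = V/(n·D) for n: n = V/(J*·D) = 31.34/(0.2667 × 0.912) = 128.849025 rev/s
rpm = 60·n = 7730.941527

rpm = 7730.94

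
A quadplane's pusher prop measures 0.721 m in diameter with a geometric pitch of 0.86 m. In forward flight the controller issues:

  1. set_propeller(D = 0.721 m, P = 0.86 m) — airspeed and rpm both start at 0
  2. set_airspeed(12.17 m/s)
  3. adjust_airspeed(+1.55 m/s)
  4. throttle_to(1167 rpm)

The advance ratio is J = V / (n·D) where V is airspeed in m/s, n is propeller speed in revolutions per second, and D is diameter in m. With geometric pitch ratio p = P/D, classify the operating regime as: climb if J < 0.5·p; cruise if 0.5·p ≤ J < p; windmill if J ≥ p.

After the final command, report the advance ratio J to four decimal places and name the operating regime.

set_propeller: D = 0.721 m, P = 0.86 m (p = P/D = 1.192788); state ← (V=0, rpm=0)
set_airspeed(12.17): V ← 12.17 m/s
adjust_airspeed(+1.55): V ← 12.17 +1.55 = 13.72 m/s
throttle_to(1167): rpm ← 1167
final state: V = 13.72 m/s, rpm = 1167 → n = rpm/60 = 19.450000 rev/s
J = V / (n·D) = 13.72 / (19.450000 × 0.721) = 0.978361
regime bands: climb J<0.5964 | cruise [0.5964, 1.1928) | windmill J≥1.1928
J = 0.9784 → cruise

J = 0.9784, regime = cruise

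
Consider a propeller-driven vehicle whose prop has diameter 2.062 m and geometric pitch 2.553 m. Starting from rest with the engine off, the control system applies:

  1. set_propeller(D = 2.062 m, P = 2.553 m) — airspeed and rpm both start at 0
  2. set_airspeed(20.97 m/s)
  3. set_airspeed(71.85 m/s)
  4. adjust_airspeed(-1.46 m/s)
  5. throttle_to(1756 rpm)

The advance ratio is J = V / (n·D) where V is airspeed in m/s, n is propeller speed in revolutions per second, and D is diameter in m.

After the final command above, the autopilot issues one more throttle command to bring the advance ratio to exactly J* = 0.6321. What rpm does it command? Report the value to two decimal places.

set_propeller: D = 2.062 m, P = 2.553 m (p = P/D = 1.238118); state ← (V=0, rpm=0)
set_airspeed(20.97): V ← 20.97 m/s
set_airspeed(71.85): V ← 71.85 m/s
adjust_airspeed(-1.46): V ← 71.85 -1.46 = 70.39 m/s
throttle_to(1756): rpm ← 1756
final state: V = 70.39 m/s, rpm = 1756 → n = rpm/60 = 29.266667 rev/s
target J* = 0.6321; solve J* = V/(n·D) for n: n = V/(J*·D) = 70.39/(0.6321 × 2.062) = 54.005316 rev/s
rpm = 60·n = 3240.318977

rpm = 3240.32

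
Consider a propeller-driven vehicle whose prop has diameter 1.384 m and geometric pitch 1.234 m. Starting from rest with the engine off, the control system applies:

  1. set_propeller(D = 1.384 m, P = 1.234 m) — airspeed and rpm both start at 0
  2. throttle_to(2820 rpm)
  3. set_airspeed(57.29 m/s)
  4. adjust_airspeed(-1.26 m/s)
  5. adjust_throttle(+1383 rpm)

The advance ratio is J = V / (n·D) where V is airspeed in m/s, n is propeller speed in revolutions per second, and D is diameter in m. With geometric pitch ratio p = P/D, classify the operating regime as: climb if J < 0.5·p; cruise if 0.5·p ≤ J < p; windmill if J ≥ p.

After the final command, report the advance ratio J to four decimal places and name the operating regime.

set_propeller: D = 1.384 m, P = 1.234 m (p = P/D = 0.891618); state ← (V=0, rpm=0)
throttle_to(2820): rpm ← 2820
set_airspeed(57.29): V ← 57.29 m/s
adjust_airspeed(-1.26): V ← 57.29 -1.26 = 56.03 m/s
adjust_throttle(+1383): rpm ← 2820 +1383 = 4203
final state: V = 56.03 m/s, rpm = 4203 → n = rpm/60 = 70.050000 rev/s
J = V / (n·D) = 56.03 / (70.050000 × 1.384) = 0.577932
regime bands: climb J<0.4458 | cruise [0.4458, 0.8916) | windmill J≥0.8916
J = 0.5779 → cruise

J = 0.5779, regime = cruise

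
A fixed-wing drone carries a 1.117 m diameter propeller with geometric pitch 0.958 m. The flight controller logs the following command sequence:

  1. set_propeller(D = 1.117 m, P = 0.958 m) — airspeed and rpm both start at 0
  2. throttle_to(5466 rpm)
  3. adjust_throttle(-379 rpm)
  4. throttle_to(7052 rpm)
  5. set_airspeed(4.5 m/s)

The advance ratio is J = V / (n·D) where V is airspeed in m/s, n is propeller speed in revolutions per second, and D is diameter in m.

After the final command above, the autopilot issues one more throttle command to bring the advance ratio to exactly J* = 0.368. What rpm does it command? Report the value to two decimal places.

rpm = 656.84

set_propeller: D = 1.117 m, P = 0.958 m (p = P/D = 0.857654); state ← (V=0, rpm=0)
throttle_to(5466): rpm ← 5466
adjust_throttle(-379): rpm ← 5466 -379 = 5087
throttle_to(7052): rpm ← 7052
set_airspeed(4.5): V ← 4.5 m/s
final state: V = 4.5 m/s, rpm = 7052 → n = rpm/60 = 117.533333 rev/s
target J* = 0.368; solve J* = V/(n·D) for n: n = V/(J*·D) = 4.5/(0.368 × 1.117) = 10.947413 rev/s
rpm = 60·n = 656.844809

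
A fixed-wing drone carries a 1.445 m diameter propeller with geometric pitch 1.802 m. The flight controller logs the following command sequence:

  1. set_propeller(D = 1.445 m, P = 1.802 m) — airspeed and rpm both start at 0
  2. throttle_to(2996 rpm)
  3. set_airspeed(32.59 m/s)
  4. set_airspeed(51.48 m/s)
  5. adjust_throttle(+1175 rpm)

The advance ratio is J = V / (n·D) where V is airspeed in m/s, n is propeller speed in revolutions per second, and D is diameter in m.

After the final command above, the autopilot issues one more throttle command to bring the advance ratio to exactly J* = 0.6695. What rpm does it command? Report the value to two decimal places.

set_propeller: D = 1.445 m, P = 1.802 m (p = P/D = 1.247059); state ← (V=0, rpm=0)
throttle_to(2996): rpm ← 2996
set_airspeed(32.59): V ← 32.59 m/s
set_airspeed(51.48): V ← 51.48 m/s
adjust_throttle(+1175): rpm ← 2996 +1175 = 4171
final state: V = 51.48 m/s, rpm = 4171 → n = rpm/60 = 69.516667 rev/s
target J* = 0.6695; solve J* = V/(n·D) for n: n = V/(J*·D) = 51.48/(0.6695 × 1.445) = 53.213290 rev/s
rpm = 60·n = 3192.797393

rpm = 3192.80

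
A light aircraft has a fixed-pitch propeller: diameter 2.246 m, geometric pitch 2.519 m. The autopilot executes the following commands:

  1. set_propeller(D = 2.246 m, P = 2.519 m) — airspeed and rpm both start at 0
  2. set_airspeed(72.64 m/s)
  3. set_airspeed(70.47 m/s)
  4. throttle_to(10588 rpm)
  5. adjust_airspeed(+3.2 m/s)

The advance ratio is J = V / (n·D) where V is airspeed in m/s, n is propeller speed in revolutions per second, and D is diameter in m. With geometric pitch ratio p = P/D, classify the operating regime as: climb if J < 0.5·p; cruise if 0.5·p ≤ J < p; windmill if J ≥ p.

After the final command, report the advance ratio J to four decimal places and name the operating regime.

J = 0.1859, regime = climb

set_propeller: D = 2.246 m, P = 2.519 m (p = P/D = 1.121549); state ← (V=0, rpm=0)
set_airspeed(72.64): V ← 72.64 m/s
set_airspeed(70.47): V ← 70.47 m/s
throttle_to(10588): rpm ← 10588
adjust_airspeed(+3.2): V ← 70.47 +3.2 = 73.67 m/s
final state: V = 73.67 m/s, rpm = 10588 → n = rpm/60 = 176.466667 rev/s
J = V / (n·D) = 73.67 / (176.466667 × 2.246) = 0.185874
regime bands: climb J<0.5608 | cruise [0.5608, 1.1215) | windmill J≥1.1215
J = 0.1859 → climb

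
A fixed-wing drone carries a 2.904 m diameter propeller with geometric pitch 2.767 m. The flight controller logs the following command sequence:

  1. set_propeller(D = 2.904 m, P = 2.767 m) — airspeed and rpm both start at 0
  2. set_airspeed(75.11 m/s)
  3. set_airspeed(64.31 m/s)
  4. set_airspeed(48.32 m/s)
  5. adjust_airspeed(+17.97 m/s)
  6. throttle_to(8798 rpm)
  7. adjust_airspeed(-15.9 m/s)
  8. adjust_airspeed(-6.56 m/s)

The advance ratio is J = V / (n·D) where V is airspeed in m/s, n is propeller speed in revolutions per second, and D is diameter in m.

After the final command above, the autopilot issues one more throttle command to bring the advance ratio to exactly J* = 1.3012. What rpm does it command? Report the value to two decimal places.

set_propeller: D = 2.904 m, P = 2.767 m (p = P/D = 0.952824); state ← (V=0, rpm=0)
set_airspeed(75.11): V ← 75.11 m/s
set_airspeed(64.31): V ← 64.31 m/s
set_airspeed(48.32): V ← 48.32 m/s
adjust_airspeed(+17.97): V ← 48.32 +17.97 = 66.29 m/s
throttle_to(8798): rpm ← 8798
adjust_airspeed(-15.9): V ← 66.29 -15.9 = 50.39 m/s
adjust_airspeed(-6.56): V ← 50.39 -6.56 = 43.83 m/s
final state: V = 43.83 m/s, rpm = 8798 → n = rpm/60 = 146.633333 rev/s
target J* = 1.3012; solve J* = V/(n·D) for n: n = V/(J*·D) = 43.83/(1.3012 × 2.904) = 11.599274 rev/s
rpm = 60·n = 695.956434

rpm = 695.96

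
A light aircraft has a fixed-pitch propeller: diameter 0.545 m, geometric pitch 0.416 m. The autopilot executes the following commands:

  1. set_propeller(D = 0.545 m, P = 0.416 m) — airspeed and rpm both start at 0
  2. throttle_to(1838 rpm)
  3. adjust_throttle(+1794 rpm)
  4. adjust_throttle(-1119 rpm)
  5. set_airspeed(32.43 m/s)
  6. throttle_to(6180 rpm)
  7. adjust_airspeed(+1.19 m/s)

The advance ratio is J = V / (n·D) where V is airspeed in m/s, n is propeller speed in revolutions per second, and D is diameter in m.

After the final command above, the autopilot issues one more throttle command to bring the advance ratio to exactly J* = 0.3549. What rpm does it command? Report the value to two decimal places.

rpm = 10429.09

set_propeller: D = 0.545 m, P = 0.416 m (p = P/D = 0.763303); state ← (V=0, rpm=0)
throttle_to(1838): rpm ← 1838
adjust_throttle(+1794): rpm ← 1838 +1794 = 3632
adjust_throttle(-1119): rpm ← 3632 -1119 = 2513
set_airspeed(32.43): V ← 32.43 m/s
throttle_to(6180): rpm ← 6180
adjust_airspeed(+1.19): V ← 32.43 +1.19 = 33.62 m/s
final state: V = 33.62 m/s, rpm = 6180 → n = rpm/60 = 103.000000 rev/s
target J* = 0.3549; solve J* = V/(n·D) for n: n = V/(J*·D) = 33.62/(0.3549 × 0.545) = 173.818184 rev/s
rpm = 60·n = 10429.091022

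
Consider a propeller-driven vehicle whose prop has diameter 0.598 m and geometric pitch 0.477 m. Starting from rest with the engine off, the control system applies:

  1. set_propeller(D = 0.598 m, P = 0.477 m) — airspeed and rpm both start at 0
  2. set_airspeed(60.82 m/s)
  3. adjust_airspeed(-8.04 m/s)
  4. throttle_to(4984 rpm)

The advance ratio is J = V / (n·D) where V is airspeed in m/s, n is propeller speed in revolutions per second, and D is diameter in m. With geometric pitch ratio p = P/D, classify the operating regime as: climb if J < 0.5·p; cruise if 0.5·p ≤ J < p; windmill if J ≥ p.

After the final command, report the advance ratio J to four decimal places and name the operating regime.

J = 1.0625, regime = windmill

set_propeller: D = 0.598 m, P = 0.477 m (p = P/D = 0.797659); state ← (V=0, rpm=0)
set_airspeed(60.82): V ← 60.82 m/s
adjust_airspeed(-8.04): V ← 60.82 -8.04 = 52.78 m/s
throttle_to(4984): rpm ← 4984
final state: V = 52.78 m/s, rpm = 4984 → n = rpm/60 = 83.066667 rev/s
J = V / (n·D) = 52.78 / (83.066667 × 0.598) = 1.062531
regime bands: climb J<0.3988 | cruise [0.3988, 0.7977) | windmill J≥0.7977
J = 1.0625 → windmill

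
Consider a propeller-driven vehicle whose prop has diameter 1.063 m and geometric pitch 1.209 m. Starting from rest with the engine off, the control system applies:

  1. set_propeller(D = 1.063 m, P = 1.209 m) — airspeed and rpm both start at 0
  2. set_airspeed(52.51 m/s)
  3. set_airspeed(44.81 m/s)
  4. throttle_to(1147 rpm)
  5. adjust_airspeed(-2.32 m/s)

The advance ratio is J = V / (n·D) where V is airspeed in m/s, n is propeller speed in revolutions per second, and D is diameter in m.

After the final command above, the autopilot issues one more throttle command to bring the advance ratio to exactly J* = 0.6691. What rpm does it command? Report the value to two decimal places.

rpm = 3584.38

set_propeller: D = 1.063 m, P = 1.209 m (p = P/D = 1.137347); state ← (V=0, rpm=0)
set_airspeed(52.51): V ← 52.51 m/s
set_airspeed(44.81): V ← 44.81 m/s
throttle_to(1147): rpm ← 1147
adjust_airspeed(-2.32): V ← 44.81 -2.32 = 42.49 m/s
final state: V = 42.49 m/s, rpm = 1147 → n = rpm/60 = 19.116667 rev/s
target J* = 0.6691; solve J* = V/(n·D) for n: n = V/(J*·D) = 42.49/(0.6691 × 1.063) = 59.739617 rev/s
rpm = 60·n = 3584.377043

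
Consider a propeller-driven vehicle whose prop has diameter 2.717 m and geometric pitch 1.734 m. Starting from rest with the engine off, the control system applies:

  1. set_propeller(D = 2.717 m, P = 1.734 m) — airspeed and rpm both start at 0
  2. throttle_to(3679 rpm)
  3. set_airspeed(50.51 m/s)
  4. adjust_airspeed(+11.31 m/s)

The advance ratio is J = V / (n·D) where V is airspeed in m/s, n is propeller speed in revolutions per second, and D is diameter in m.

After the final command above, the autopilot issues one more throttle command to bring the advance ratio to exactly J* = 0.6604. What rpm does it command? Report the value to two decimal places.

set_propeller: D = 2.717 m, P = 1.734 m (p = P/D = 0.638204); state ← (V=0, rpm=0)
throttle_to(3679): rpm ← 3679
set_airspeed(50.51): V ← 50.51 m/s
adjust_airspeed(+11.31): V ← 50.51 +11.31 = 61.82 m/s
final state: V = 61.82 m/s, rpm = 3679 → n = rpm/60 = 61.316667 rev/s
target J* = 0.6604; solve J* = V/(n·D) for n: n = V/(J*·D) = 61.82/(0.6604 × 2.717) = 34.453417 rev/s
rpm = 60·n = 2067.205006

rpm = 2067.21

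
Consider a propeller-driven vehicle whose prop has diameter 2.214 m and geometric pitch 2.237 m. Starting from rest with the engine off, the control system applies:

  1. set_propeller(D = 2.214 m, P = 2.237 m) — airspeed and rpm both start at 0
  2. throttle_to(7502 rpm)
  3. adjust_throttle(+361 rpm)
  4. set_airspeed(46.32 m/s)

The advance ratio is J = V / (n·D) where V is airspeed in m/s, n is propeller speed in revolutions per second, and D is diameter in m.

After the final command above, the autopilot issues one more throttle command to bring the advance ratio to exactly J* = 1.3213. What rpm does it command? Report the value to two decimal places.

rpm = 950.04

set_propeller: D = 2.214 m, P = 2.237 m (p = P/D = 1.010388); state ← (V=0, rpm=0)
throttle_to(7502): rpm ← 7502
adjust_throttle(+361): rpm ← 7502 +361 = 7863
set_airspeed(46.32): V ← 46.32 m/s
final state: V = 46.32 m/s, rpm = 7863 → n = rpm/60 = 131.050000 rev/s
target J* = 1.3213; solve J* = V/(n·D) for n: n = V/(J*·D) = 46.32/(1.3213 × 2.214) = 15.833958 rev/s
rpm = 60·n = 950.037503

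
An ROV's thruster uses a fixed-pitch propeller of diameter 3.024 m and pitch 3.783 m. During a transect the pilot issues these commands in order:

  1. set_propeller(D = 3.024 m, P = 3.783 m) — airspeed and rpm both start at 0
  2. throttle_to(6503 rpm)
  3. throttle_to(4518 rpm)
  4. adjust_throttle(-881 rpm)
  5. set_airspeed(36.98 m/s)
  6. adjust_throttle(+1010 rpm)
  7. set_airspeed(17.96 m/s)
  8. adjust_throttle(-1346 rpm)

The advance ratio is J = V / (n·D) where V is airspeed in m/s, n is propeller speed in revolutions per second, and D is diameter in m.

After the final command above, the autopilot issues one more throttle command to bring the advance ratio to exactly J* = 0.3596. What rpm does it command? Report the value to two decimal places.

set_propeller: D = 3.024 m, P = 3.783 m (p = P/D = 1.250992); state ← (V=0, rpm=0)
throttle_to(6503): rpm ← 6503
throttle_to(4518): rpm ← 4518
adjust_throttle(-881): rpm ← 4518 -881 = 3637
set_airspeed(36.98): V ← 36.98 m/s
adjust_throttle(+1010): rpm ← 3637 +1010 = 4647
set_airspeed(17.96): V ← 17.96 m/s
adjust_throttle(-1346): rpm ← 4647 -1346 = 3301
final state: V = 17.96 m/s, rpm = 3301 → n = rpm/60 = 55.016667 rev/s
target J* = 0.3596; solve J* = V/(n·D) for n: n = V/(J*·D) = 17.96/(0.3596 × 3.024) = 16.516000 rev/s
rpm = 60·n = 990.959973

rpm = 990.96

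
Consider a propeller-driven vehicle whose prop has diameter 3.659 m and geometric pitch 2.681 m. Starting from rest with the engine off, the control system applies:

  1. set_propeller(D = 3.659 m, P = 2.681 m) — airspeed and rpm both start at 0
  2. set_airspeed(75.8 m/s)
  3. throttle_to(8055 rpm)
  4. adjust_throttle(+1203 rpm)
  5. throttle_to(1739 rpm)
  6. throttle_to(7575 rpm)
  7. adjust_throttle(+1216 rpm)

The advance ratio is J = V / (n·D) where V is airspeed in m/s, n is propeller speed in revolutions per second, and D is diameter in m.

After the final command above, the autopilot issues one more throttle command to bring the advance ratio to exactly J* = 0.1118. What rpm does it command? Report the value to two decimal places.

set_propeller: D = 3.659 m, P = 2.681 m (p = P/D = 0.732714); state ← (V=0, rpm=0)
set_airspeed(75.8): V ← 75.8 m/s
throttle_to(8055): rpm ← 8055
adjust_throttle(+1203): rpm ← 8055 +1203 = 9258
throttle_to(1739): rpm ← 1739
throttle_to(7575): rpm ← 7575
adjust_throttle(+1216): rpm ← 7575 +1216 = 8791
final state: V = 75.8 m/s, rpm = 8791 → n = rpm/60 = 146.516667 rev/s
target J* = 0.1118; solve J* = V/(n·D) for n: n = V/(J*·D) = 75.8/(0.1118 × 3.659) = 185.295551 rev/s
rpm = 60·n = 11117.733078

rpm = 11117.73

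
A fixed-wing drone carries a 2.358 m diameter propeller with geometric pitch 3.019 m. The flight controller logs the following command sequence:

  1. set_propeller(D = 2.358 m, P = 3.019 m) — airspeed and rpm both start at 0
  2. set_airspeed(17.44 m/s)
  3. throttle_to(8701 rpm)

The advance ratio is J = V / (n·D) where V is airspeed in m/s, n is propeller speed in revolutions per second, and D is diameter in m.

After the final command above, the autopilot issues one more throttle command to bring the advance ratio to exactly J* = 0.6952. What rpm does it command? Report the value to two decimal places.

rpm = 638.33

set_propeller: D = 2.358 m, P = 3.019 m (p = P/D = 1.280322); state ← (V=0, rpm=0)
set_airspeed(17.44): V ← 17.44 m/s
throttle_to(8701): rpm ← 8701
final state: V = 17.44 m/s, rpm = 8701 → n = rpm/60 = 145.016667 rev/s
target J* = 0.6952; solve J* = V/(n·D) for n: n = V/(J*·D) = 17.44/(0.6952 × 2.358) = 10.638807 rev/s
rpm = 60·n = 638.328399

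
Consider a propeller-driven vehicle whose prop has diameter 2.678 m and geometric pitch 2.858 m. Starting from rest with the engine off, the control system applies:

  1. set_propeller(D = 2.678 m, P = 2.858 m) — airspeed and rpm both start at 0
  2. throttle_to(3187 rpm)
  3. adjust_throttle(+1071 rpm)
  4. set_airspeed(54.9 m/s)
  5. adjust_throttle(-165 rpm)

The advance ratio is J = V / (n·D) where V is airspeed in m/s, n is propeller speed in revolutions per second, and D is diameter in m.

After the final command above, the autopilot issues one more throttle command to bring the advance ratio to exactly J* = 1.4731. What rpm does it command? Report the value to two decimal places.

set_propeller: D = 2.678 m, P = 2.858 m (p = P/D = 1.067214); state ← (V=0, rpm=0)
throttle_to(3187): rpm ← 3187
adjust_throttle(+1071): rpm ← 3187 +1071 = 4258
set_airspeed(54.9): V ← 54.9 m/s
adjust_throttle(-165): rpm ← 4258 -165 = 4093
final state: V = 54.9 m/s, rpm = 4093 → n = rpm/60 = 68.216667 rev/s
target J* = 1.4731; solve J* = V/(n·D) for n: n = V/(J*·D) = 54.9/(1.4731 × 2.678) = 13.916485 rev/s
rpm = 60·n = 834.989074

rpm = 834.99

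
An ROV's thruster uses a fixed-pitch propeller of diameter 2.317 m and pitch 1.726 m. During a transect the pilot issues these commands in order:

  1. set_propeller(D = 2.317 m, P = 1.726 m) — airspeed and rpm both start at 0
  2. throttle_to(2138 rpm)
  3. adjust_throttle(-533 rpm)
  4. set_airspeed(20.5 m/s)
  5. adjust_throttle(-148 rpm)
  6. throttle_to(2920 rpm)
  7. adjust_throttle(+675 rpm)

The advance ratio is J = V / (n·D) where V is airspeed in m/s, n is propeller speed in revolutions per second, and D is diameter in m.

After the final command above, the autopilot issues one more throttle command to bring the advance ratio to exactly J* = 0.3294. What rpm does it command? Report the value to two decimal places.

set_propeller: D = 2.317 m, P = 1.726 m (p = P/D = 0.744929); state ← (V=0, rpm=0)
throttle_to(2138): rpm ← 2138
adjust_throttle(-533): rpm ← 2138 -533 = 1605
set_airspeed(20.5): V ← 20.5 m/s
adjust_throttle(-148): rpm ← 1605 -148 = 1457
throttle_to(2920): rpm ← 2920
adjust_throttle(+675): rpm ← 2920 +675 = 3595
final state: V = 20.5 m/s, rpm = 3595 → n = rpm/60 = 59.916667 rev/s
target J* = 0.3294; solve J* = V/(n·D) for n: n = V/(J*·D) = 20.5/(0.3294 × 2.317) = 26.859890 rev/s
rpm = 60·n = 1611.593410

rpm = 1611.59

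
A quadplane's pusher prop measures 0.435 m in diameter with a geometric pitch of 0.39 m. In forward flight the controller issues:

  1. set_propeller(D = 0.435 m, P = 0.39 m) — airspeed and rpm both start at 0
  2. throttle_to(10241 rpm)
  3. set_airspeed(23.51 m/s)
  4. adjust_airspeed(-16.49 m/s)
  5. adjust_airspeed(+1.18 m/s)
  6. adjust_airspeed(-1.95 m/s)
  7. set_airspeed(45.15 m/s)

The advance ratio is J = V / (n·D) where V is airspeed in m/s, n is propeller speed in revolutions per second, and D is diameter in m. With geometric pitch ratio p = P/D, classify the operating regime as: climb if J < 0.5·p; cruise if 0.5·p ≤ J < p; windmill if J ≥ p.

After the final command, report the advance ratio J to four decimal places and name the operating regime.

J = 0.6081, regime = cruise

set_propeller: D = 0.435 m, P = 0.39 m (p = P/D = 0.896552); state ← (V=0, rpm=0)
throttle_to(10241): rpm ← 10241
set_airspeed(23.51): V ← 23.51 m/s
adjust_airspeed(-16.49): V ← 23.51 -16.49 = 7.02 m/s
adjust_airspeed(+1.18): V ← 7.02 +1.18 = 8.2 m/s
adjust_airspeed(-1.95): V ← 8.2 -1.95 = 6.25 m/s
set_airspeed(45.15): V ← 45.15 m/s
final state: V = 45.15 m/s, rpm = 10241 → n = rpm/60 = 170.683333 rev/s
J = V / (n·D) = 45.15 / (170.683333 × 0.435) = 0.608103
regime bands: climb J<0.4483 | cruise [0.4483, 0.8966) | windmill J≥0.8966
J = 0.6081 → cruise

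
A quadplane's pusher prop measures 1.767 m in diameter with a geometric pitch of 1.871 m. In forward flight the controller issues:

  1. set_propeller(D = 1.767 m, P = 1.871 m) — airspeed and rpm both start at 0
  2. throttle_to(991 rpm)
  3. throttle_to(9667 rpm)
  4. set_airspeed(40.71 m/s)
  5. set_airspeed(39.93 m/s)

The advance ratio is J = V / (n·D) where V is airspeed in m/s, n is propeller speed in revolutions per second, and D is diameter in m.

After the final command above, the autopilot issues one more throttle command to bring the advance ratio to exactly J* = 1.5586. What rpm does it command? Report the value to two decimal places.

set_propeller: D = 1.767 m, P = 1.871 m (p = P/D = 1.058857); state ← (V=0, rpm=0)
throttle_to(991): rpm ← 991
throttle_to(9667): rpm ← 9667
set_airspeed(40.71): V ← 40.71 m/s
set_airspeed(39.93): V ← 39.93 m/s
final state: V = 39.93 m/s, rpm = 9667 → n = rpm/60 = 161.116667 rev/s
target J* = 1.5586; solve J* = V/(n·D) for n: n = V/(J*·D) = 39.93/(1.5586 × 1.767) = 14.498667 rev/s
rpm = 60·n = 869.920047

rpm = 869.92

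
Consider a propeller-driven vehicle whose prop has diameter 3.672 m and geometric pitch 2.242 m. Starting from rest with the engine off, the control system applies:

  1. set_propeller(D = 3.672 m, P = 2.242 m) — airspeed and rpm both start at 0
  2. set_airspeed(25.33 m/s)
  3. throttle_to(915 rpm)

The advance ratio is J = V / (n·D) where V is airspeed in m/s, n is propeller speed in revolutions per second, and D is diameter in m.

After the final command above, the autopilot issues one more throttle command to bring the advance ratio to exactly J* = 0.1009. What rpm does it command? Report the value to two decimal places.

set_propeller: D = 3.672 m, P = 2.242 m (p = P/D = 0.610566); state ← (V=0, rpm=0)
set_airspeed(25.33): V ← 25.33 m/s
throttle_to(915): rpm ← 915
final state: V = 25.33 m/s, rpm = 915 → n = rpm/60 = 15.250000 rev/s
target J* = 0.1009; solve J* = V/(n·D) for n: n = V/(J*·D) = 25.33/(0.1009 × 3.672) = 68.366186 rev/s
rpm = 60·n = 4101.971149

rpm = 4101.97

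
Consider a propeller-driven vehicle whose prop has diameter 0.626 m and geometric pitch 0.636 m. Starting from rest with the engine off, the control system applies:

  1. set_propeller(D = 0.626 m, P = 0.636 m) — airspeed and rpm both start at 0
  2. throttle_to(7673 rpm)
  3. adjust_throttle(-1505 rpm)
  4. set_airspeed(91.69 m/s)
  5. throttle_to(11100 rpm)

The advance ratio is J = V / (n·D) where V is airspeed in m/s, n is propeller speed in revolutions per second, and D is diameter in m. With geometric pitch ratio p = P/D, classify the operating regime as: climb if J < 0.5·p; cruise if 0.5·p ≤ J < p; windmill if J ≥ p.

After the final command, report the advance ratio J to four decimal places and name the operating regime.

set_propeller: D = 0.626 m, P = 0.636 m (p = P/D = 1.015974); state ← (V=0, rpm=0)
throttle_to(7673): rpm ← 7673
adjust_throttle(-1505): rpm ← 7673 -1505 = 6168
set_airspeed(91.69): V ← 91.69 m/s
throttle_to(11100): rpm ← 11100
final state: V = 91.69 m/s, rpm = 11100 → n = rpm/60 = 185.000000 rev/s
J = V / (n·D) = 91.69 / (185.000000 × 0.626) = 0.791728
regime bands: climb J<0.5080 | cruise [0.5080, 1.0160) | windmill J≥1.0160
J = 0.7917 → cruise

J = 0.7917, regime = cruise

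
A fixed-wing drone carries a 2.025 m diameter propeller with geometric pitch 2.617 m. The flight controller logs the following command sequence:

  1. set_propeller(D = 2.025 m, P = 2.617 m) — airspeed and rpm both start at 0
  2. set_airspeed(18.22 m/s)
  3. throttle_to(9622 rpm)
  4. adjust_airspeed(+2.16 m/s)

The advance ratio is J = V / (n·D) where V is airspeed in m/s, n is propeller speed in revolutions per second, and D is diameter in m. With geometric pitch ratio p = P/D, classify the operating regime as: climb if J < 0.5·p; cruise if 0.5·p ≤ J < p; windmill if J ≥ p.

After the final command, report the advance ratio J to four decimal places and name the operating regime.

J = 0.0628, regime = climb

set_propeller: D = 2.025 m, P = 2.617 m (p = P/D = 1.292346); state ← (V=0, rpm=0)
set_airspeed(18.22): V ← 18.22 m/s
throttle_to(9622): rpm ← 9622
adjust_airspeed(+2.16): V ← 18.22 +2.16 = 20.38 m/s
final state: V = 20.38 m/s, rpm = 9622 → n = rpm/60 = 160.366667 rev/s
J = V / (n·D) = 20.38 / (160.366667 × 2.025) = 0.062757
regime bands: climb J<0.6462 | cruise [0.6462, 1.2923) | windmill J≥1.2923
J = 0.0628 → climb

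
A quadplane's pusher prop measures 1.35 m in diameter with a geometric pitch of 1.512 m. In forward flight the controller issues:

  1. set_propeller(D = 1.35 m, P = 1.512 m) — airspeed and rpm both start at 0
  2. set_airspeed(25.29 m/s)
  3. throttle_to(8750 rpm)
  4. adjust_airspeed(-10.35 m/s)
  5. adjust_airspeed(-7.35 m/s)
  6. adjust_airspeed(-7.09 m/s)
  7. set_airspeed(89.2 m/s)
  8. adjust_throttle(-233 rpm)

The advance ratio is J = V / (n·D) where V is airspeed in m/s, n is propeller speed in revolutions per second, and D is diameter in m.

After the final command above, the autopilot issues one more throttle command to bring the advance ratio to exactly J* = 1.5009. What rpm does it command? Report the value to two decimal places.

rpm = 2641.38

set_propeller: D = 1.35 m, P = 1.512 m (p = P/D = 1.120000); state ← (V=0, rpm=0)
set_airspeed(25.29): V ← 25.29 m/s
throttle_to(8750): rpm ← 8750
adjust_airspeed(-10.35): V ← 25.29 -10.35 = 14.94 m/s
adjust_airspeed(-7.35): V ← 14.94 -7.35 = 7.59 m/s
adjust_airspeed(-7.09): V ← 7.59 -7.09 = 0.5 m/s
set_airspeed(89.2): V ← 89.2 m/s
adjust_throttle(-233): rpm ← 8750 -233 = 8517
final state: V = 89.2 m/s, rpm = 8517 → n = rpm/60 = 141.950000 rev/s
target J* = 1.5009; solve J* = V/(n·D) for n: n = V/(J*·D) = 89.2/(1.5009 × 1.35) = 44.022969 rev/s
rpm = 60·n = 2641.378136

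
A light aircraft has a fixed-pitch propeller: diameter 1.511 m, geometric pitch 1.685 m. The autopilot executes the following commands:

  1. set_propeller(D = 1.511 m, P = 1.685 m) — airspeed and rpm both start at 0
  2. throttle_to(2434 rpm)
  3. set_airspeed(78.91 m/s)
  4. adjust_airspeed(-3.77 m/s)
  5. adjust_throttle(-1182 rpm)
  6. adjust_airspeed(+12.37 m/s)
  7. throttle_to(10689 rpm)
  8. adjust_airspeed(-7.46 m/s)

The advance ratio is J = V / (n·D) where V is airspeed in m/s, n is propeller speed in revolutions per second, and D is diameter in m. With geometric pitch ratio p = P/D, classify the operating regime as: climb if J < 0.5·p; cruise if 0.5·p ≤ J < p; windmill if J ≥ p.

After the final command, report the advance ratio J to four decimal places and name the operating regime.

set_propeller: D = 1.511 m, P = 1.685 m (p = P/D = 1.115156); state ← (V=0, rpm=0)
throttle_to(2434): rpm ← 2434
set_airspeed(78.91): V ← 78.91 m/s
adjust_airspeed(-3.77): V ← 78.91 -3.77 = 75.14 m/s
adjust_throttle(-1182): rpm ← 2434 -1182 = 1252
adjust_airspeed(+12.37): V ← 75.14 +12.37 = 87.51 m/s
throttle_to(10689): rpm ← 10689
adjust_airspeed(-7.46): V ← 87.51 -7.46 = 80.05 m/s
final state: V = 80.05 m/s, rpm = 10689 → n = rpm/60 = 178.150000 rev/s
J = V / (n·D) = 80.05 / (178.150000 × 1.511) = 0.297380
regime bands: climb J<0.5576 | cruise [0.5576, 1.1152) | windmill J≥1.1152
J = 0.2974 → climb

J = 0.2974, regime = climb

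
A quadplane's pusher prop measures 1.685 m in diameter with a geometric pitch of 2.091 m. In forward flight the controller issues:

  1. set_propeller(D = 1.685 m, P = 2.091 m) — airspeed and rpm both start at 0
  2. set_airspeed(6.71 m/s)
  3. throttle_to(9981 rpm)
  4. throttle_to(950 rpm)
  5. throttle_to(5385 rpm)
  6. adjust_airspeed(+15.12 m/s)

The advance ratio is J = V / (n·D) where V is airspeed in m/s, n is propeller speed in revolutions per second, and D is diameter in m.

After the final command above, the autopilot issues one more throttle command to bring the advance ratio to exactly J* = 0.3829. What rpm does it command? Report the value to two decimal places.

rpm = 2030.11

set_propeller: D = 1.685 m, P = 2.091 m (p = P/D = 1.240950); state ← (V=0, rpm=0)
set_airspeed(6.71): V ← 6.71 m/s
throttle_to(9981): rpm ← 9981
throttle_to(950): rpm ← 950
throttle_to(5385): rpm ← 5385
adjust_airspeed(+15.12): V ← 6.71 +15.12 = 21.83 m/s
final state: V = 21.83 m/s, rpm = 5385 → n = rpm/60 = 89.750000 rev/s
target J* = 0.3829; solve J* = V/(n·D) for n: n = V/(J*·D) = 21.83/(0.3829 × 1.685) = 33.835178 rev/s
rpm = 60·n = 2030.110673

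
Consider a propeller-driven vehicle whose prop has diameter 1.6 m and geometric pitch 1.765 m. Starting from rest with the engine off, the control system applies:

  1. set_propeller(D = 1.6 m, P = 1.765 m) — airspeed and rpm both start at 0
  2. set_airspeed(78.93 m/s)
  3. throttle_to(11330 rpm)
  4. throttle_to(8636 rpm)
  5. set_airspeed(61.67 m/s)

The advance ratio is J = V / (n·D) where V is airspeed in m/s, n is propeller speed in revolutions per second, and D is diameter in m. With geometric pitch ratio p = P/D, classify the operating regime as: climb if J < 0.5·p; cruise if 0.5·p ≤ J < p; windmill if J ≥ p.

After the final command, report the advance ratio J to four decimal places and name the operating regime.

set_propeller: D = 1.6 m, P = 1.765 m (p = P/D = 1.103125); state ← (V=0, rpm=0)
set_airspeed(78.93): V ← 78.93 m/s
throttle_to(11330): rpm ← 11330
throttle_to(8636): rpm ← 8636
set_airspeed(61.67): V ← 61.67 m/s
final state: V = 61.67 m/s, rpm = 8636 → n = rpm/60 = 143.933333 rev/s
J = V / (n·D) = 61.67 / (143.933333 × 1.6) = 0.267789
regime bands: climb J<0.5516 | cruise [0.5516, 1.1031) | windmill J≥1.1031
J = 0.2678 → climb

J = 0.2678, regime = climb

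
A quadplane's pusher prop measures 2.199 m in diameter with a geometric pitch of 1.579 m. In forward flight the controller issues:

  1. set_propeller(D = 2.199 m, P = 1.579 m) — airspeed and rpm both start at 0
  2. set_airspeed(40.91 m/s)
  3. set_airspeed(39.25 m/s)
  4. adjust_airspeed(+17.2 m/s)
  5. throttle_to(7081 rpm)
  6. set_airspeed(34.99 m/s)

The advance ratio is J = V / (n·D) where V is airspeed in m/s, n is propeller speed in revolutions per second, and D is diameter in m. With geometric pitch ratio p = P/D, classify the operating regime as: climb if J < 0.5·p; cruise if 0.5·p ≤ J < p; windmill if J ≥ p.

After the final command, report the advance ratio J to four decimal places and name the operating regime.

J = 0.1348, regime = climb

set_propeller: D = 2.199 m, P = 1.579 m (p = P/D = 0.718054); state ← (V=0, rpm=0)
set_airspeed(40.91): V ← 40.91 m/s
set_airspeed(39.25): V ← 39.25 m/s
adjust_airspeed(+17.2): V ← 39.25 +17.2 = 56.45 m/s
throttle_to(7081): rpm ← 7081
set_airspeed(34.99): V ← 34.99 m/s
final state: V = 34.99 m/s, rpm = 7081 → n = rpm/60 = 118.016667 rev/s
J = V / (n·D) = 34.99 / (118.016667 × 2.199) = 0.134827
regime bands: climb J<0.3590 | cruise [0.3590, 0.7181) | windmill J≥0.7181
J = 0.1348 → climb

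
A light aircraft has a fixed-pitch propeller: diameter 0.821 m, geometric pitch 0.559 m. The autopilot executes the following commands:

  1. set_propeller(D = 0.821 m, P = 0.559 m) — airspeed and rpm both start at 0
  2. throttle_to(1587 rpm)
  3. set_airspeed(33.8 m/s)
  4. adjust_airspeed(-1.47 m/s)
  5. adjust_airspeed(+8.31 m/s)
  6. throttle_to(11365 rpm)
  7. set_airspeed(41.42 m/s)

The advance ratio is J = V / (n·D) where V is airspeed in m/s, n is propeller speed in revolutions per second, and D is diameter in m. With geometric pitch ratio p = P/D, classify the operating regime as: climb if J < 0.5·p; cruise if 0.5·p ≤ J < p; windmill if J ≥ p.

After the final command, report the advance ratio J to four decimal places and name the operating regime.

J = 0.2663, regime = climb

set_propeller: D = 0.821 m, P = 0.559 m (p = P/D = 0.680877); state ← (V=0, rpm=0)
throttle_to(1587): rpm ← 1587
set_airspeed(33.8): V ← 33.8 m/s
adjust_airspeed(-1.47): V ← 33.8 -1.47 = 32.33 m/s
adjust_airspeed(+8.31): V ← 32.33 +8.31 = 40.64 m/s
throttle_to(11365): rpm ← 11365
set_airspeed(41.42): V ← 41.42 m/s
final state: V = 41.42 m/s, rpm = 11365 → n = rpm/60 = 189.416667 rev/s
J = V / (n·D) = 41.42 / (189.416667 × 0.821) = 0.266348
regime bands: climb J<0.3404 | cruise [0.3404, 0.6809) | windmill J≥0.6809
J = 0.2663 → climb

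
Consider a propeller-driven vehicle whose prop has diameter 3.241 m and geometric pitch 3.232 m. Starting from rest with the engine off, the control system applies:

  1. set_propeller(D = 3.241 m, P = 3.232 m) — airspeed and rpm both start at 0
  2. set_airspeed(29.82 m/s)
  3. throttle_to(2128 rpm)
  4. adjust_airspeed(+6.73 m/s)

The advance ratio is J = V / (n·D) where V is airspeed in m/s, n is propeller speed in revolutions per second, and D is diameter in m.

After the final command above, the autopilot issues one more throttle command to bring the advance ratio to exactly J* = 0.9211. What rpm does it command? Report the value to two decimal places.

rpm = 734.60

set_propeller: D = 3.241 m, P = 3.232 m (p = P/D = 0.997223); state ← (V=0, rpm=0)
set_airspeed(29.82): V ← 29.82 m/s
throttle_to(2128): rpm ← 2128
adjust_airspeed(+6.73): V ← 29.82 +6.73 = 36.55 m/s
final state: V = 36.55 m/s, rpm = 2128 → n = rpm/60 = 35.466667 rev/s
target J* = 0.9211; solve J* = V/(n·D) for n: n = V/(J*·D) = 36.55/(0.9211 × 3.241) = 12.243387 rev/s
rpm = 60·n = 734.603204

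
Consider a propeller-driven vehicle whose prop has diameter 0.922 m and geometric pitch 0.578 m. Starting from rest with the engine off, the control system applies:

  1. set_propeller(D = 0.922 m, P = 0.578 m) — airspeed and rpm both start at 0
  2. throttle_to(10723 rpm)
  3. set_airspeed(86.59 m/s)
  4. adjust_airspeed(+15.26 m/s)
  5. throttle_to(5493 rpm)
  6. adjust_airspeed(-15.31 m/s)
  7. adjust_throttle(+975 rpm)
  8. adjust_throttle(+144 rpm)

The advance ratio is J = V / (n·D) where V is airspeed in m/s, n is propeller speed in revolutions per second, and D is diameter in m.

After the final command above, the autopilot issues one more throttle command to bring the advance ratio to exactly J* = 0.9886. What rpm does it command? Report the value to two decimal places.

set_propeller: D = 0.922 m, P = 0.578 m (p = P/D = 0.626898); state ← (V=0, rpm=0)
throttle_to(10723): rpm ← 10723
set_airspeed(86.59): V ← 86.59 m/s
adjust_airspeed(+15.26): V ← 86.59 +15.26 = 101.85 m/s
throttle_to(5493): rpm ← 5493
adjust_airspeed(-15.31): V ← 101.85 -15.31 = 86.54 m/s
adjust_throttle(+975): rpm ← 5493 +975 = 6468
adjust_throttle(+144): rpm ← 6468 +144 = 6612
final state: V = 86.54 m/s, rpm = 6612 → n = rpm/60 = 110.200000 rev/s
target J* = 0.9886; solve J* = V/(n·D) for n: n = V/(J*·D) = 86.54/(0.9886 × 0.922) = 94.943528 rev/s
rpm = 60·n = 5696.611655

rpm = 5696.61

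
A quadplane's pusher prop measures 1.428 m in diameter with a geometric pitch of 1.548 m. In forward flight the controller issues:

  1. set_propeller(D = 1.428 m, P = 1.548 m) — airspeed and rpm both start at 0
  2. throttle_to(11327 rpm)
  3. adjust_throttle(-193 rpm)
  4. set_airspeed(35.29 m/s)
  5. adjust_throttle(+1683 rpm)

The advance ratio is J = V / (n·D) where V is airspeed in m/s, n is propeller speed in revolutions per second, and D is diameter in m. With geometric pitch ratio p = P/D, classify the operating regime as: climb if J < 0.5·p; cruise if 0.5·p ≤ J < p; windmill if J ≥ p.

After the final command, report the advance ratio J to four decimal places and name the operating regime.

J = 0.1157, regime = climb

set_propeller: D = 1.428 m, P = 1.548 m (p = P/D = 1.084034); state ← (V=0, rpm=0)
throttle_to(11327): rpm ← 11327
adjust_throttle(-193): rpm ← 11327 -193 = 11134
set_airspeed(35.29): V ← 35.29 m/s
adjust_throttle(+1683): rpm ← 11134 +1683 = 12817
final state: V = 35.29 m/s, rpm = 12817 → n = rpm/60 = 213.616667 rev/s
J = V / (n·D) = 35.29 / (213.616667 × 1.428) = 0.115688
regime bands: climb J<0.5420 | cruise [0.5420, 1.0840) | windmill J≥1.0840
J = 0.1157 → climb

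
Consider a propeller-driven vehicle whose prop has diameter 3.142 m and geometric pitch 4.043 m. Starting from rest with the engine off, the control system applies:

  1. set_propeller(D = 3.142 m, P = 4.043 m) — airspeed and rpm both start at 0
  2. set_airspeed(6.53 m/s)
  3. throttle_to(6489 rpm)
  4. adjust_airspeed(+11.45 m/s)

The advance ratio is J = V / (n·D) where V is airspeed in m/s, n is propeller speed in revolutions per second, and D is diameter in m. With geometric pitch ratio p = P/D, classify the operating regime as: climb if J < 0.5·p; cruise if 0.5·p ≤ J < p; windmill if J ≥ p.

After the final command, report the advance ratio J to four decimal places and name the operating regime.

set_propeller: D = 3.142 m, P = 4.043 m (p = P/D = 1.286760); state ← (V=0, rpm=0)
set_airspeed(6.53): V ← 6.53 m/s
throttle_to(6489): rpm ← 6489
adjust_airspeed(+11.45): V ← 6.53 +11.45 = 17.98 m/s
final state: V = 17.98 m/s, rpm = 6489 → n = rpm/60 = 108.150000 rev/s
J = V / (n·D) = 17.98 / (108.150000 × 3.142) = 0.052912
regime bands: climb J<0.6434 | cruise [0.6434, 1.2868) | windmill J≥1.2868
J = 0.0529 → climb

J = 0.0529, regime = climb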